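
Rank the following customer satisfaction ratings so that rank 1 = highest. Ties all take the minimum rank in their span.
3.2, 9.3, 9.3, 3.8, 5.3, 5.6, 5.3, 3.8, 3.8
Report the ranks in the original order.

9, 1, 1, 6, 4, 3, 4, 6, 6

Sorted (descending): 9.3, 9.3, 5.6, 5.3, 5.3, 3.8, 3.8, 3.8, 3.2
The 2 values of 9.3 occupy positions 1–2 → each gets rank 1.
The 2 values of 5.3 occupy positions 4–5 → each gets rank 4.
The 3 values of 3.8 occupy positions 6–8 → each gets rank 6.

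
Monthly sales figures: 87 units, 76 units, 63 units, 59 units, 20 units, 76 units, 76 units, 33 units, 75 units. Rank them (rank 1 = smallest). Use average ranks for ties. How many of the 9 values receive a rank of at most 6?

Sorted (ascending): 20, 33, 59, 63, 75, 76, 76, 76, 87
The 3 values of 76 occupy positions 6–8 → average rank 7.
Ranks ≤ 6: {1, 2, 3, 4, 5} → 5 values.

5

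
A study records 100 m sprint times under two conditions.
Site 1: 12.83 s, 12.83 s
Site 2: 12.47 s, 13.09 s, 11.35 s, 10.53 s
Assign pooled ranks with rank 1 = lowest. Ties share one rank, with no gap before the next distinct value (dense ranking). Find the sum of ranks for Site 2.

11

Sorted (ascending): 10.53, 11.35, 12.47, 12.83, 12.83, 13.09
The 2 values of 12.83 share dense rank 4.
Remaining distinct values take the next consecutive integers.
Site 2 values → pooled ranks: 12.47→3, 13.09→5, 11.35→2, 10.53→1
Rank sum = 3 + 5 + 2 + 1 = 11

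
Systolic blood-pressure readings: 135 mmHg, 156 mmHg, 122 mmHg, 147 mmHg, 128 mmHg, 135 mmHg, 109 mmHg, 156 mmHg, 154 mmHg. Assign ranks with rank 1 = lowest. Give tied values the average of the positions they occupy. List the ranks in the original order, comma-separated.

Sorted (ascending): 109, 122, 128, 135, 135, 147, 154, 156, 156
The 2 values of 135 occupy positions 4–5 → average rank (4+5)/2 = 4.5.
The 2 values of 156 occupy positions 8–9 → average rank (8+9)/2 = 8.5.

4.5, 8.5, 2, 6, 3, 4.5, 1, 8.5, 7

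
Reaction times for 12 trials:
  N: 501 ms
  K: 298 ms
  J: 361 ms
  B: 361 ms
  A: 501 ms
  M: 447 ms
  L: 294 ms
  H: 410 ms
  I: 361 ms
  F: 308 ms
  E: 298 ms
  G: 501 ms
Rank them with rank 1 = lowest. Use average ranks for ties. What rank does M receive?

9

Sorted (ascending): 294, 298, 298, 308, 361, 361, 361, 410, 447, 501, 501, 501
The 2 values of 298 occupy positions 2–3 → average rank (2+3)/2 = 2.5.
The 3 values of 361 occupy positions 5–7 → average rank 6.
The 3 values of 501 occupy positions 10–12 → average rank 11.
M has value 447 ms → rank 9.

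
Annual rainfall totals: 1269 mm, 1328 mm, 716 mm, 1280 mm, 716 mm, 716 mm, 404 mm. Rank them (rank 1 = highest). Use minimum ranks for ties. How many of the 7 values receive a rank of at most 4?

Sorted (descending): 1328, 1280, 1269, 716, 716, 716, 404
The 3 values of 716 occupy positions 4–6 → each gets rank 4.
Ranks ≤ 4: {1, 2, 3, 4, 4, 4} → 6 values.

6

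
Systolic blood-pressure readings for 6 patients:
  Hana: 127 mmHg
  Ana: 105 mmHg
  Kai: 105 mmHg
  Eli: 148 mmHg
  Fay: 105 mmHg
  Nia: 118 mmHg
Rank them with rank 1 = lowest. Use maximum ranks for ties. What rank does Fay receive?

3

Sorted (ascending): 105, 105, 105, 118, 127, 148
The 3 values of 105 occupy positions 1–3 → each gets rank 3.
Fay has value 105 mmHg → rank 3.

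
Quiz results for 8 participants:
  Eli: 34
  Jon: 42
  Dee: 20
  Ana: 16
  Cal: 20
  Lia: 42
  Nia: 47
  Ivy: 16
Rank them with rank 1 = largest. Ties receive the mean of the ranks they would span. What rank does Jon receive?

Sorted (descending): 47, 42, 42, 34, 20, 20, 16, 16
The 2 values of 42 occupy positions 2–3 → average rank (2+3)/2 = 2.5.
The 2 values of 20 occupy positions 5–6 → average rank (5+6)/2 = 5.5.
The 2 values of 16 occupy positions 7–8 → average rank (7+8)/2 = 7.5.
Jon has value 42 → rank 2.5.

2.5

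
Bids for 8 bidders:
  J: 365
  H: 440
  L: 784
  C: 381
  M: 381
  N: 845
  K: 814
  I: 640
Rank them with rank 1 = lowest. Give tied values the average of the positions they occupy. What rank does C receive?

2.5

Sorted (ascending): 365, 381, 381, 440, 640, 784, 814, 845
The 2 values of 381 occupy positions 2–3 → average rank (2+3)/2 = 2.5.
C has value 381 → rank 2.5.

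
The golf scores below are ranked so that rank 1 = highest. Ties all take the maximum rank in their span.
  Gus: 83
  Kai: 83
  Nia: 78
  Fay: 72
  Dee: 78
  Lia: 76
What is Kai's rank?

Sorted (descending): 83, 83, 78, 78, 76, 72
The 2 values of 83 occupy positions 1–2 → each gets rank 2.
The 2 values of 78 occupy positions 3–4 → each gets rank 4.
Kai has value 83 → rank 2.

2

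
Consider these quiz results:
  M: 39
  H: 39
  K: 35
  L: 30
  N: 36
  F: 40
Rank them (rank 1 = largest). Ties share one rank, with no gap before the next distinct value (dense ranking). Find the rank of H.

Sorted (descending): 40, 39, 39, 36, 35, 30
The 2 values of 39 share dense rank 2.
Remaining distinct values take the next consecutive integers.
H has value 39 → rank 2.

2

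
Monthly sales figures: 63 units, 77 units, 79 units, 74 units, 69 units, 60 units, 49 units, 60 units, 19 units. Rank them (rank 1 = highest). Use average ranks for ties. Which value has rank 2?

77

Sorted (descending): 79, 77, 74, 69, 63, 60, 60, 49, 19
The 2 values of 60 occupy positions 6–7 → average rank (6+7)/2 = 6.5.
Rank 2 → value 77.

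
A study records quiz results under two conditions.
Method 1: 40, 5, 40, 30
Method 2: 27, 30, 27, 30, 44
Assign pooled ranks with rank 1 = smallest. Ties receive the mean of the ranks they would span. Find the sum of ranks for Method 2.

24

Sorted (ascending): 5, 27, 27, 30, 30, 30, 40, 40, 44
The 2 values of 27 occupy positions 2–3 → average rank (2+3)/2 = 2.5.
The 3 values of 30 occupy positions 4–6 → average rank 5.
The 2 values of 40 occupy positions 7–8 → average rank (7+8)/2 = 7.5.
Method 2 values → pooled ranks: 27→2.5, 30→5, 27→2.5, 30→5, 44→9
Rank sum = 2.5 + 5 + 2.5 + 5 + 9 = 24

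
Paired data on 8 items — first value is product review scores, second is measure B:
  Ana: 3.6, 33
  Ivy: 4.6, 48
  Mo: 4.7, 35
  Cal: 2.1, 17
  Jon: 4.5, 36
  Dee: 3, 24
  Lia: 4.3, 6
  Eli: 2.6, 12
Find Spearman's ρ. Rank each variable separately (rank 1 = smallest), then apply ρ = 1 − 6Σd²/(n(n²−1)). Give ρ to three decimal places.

Ranks of variable 1: 4, 7, 8, 1, 6, 3, 5, 2
Ranks of variable 2: 5, 8, 6, 3, 7, 4, 1, 2
d = r₁ − r₂: -1, -1, 2, -2, -1, -1, 4, 0
d²: 1, 1, 4, 4, 1, 1, 16, 0; Σd² = 28
ρ = 1 − 6·28/(8·63) = 1 − 168/504 = 0.667

0.667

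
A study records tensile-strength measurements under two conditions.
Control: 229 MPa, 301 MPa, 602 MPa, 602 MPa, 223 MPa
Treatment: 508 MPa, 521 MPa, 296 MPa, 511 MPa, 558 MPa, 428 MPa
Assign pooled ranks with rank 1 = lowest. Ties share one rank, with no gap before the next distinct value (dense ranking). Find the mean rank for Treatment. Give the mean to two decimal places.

6.33

Sorted (ascending): 223, 229, 296, 301, 428, 508, 511, 521, 558, 602, 602
The 2 values of 602 share dense rank 10.
Remaining distinct values take the next consecutive integers.
Treatment values → pooled ranks: 508→6, 521→8, 296→3, 511→7, 558→9, 428→5
Mean rank = (6 + 8 + 3 + 7 + 9 + 5) / 6 = 6.33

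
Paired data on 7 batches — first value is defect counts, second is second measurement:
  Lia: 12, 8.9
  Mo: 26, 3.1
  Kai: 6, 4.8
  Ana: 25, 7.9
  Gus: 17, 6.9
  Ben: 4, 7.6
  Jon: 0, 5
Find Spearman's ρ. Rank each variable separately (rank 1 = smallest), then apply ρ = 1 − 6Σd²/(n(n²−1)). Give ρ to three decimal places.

Ranks of variable 1: 4, 7, 3, 6, 5, 2, 1
Ranks of variable 2: 7, 1, 2, 6, 4, 5, 3
d = r₁ − r₂: -3, 6, 1, 0, 1, -3, -2
d²: 9, 36, 1, 0, 1, 9, 4; Σd² = 60
ρ = 1 − 6·60/(7·48) = 1 − 360/336 = -0.071

-0.071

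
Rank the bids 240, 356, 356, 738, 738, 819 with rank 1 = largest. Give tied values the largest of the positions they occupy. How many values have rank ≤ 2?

Sorted (descending): 819, 738, 738, 356, 356, 240
The 2 values of 738 occupy positions 2–3 → each gets rank 3.
The 2 values of 356 occupy positions 4–5 → each gets rank 5.
Ranks ≤ 2: {1} → 1 value.

1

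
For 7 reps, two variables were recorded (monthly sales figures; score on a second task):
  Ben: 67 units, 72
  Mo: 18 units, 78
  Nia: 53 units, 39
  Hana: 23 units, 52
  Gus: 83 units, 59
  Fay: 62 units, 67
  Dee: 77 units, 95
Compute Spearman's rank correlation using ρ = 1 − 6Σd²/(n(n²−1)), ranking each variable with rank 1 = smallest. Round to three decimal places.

Ranks of variable 1: 5, 1, 3, 2, 7, 4, 6
Ranks of variable 2: 5, 6, 1, 2, 3, 4, 7
d = r₁ − r₂: 0, -5, 2, 0, 4, 0, -1
d²: 0, 25, 4, 0, 16, 0, 1; Σd² = 46
ρ = 1 − 6·46/(7·48) = 1 − 276/336 = 0.179

0.179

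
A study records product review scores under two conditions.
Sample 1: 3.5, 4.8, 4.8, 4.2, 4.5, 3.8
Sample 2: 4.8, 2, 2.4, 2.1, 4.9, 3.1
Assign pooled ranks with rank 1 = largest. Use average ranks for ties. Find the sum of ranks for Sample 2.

46

Sorted (descending): 4.9, 4.8, 4.8, 4.8, 4.5, 4.2, 3.8, 3.5, 3.1, 2.4, 2.1, 2
The 3 values of 4.8 occupy positions 2–4 → average rank 3.
Sample 2 values → pooled ranks: 4.8→3, 2→12, 2.4→10, 2.1→11, 4.9→1, 3.1→9
Rank sum = 3 + 12 + 10 + 11 + 1 + 9 = 46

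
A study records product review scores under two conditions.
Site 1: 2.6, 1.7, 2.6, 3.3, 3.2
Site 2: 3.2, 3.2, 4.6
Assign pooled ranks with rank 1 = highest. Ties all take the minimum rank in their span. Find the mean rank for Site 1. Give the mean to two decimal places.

Sorted (descending): 4.6, 3.3, 3.2, 3.2, 3.2, 2.6, 2.6, 1.7
The 3 values of 3.2 occupy positions 3–5 → each gets rank 3.
The 2 values of 2.6 occupy positions 6–7 → each gets rank 6.
Site 1 values → pooled ranks: 2.6→6, 1.7→8, 2.6→6, 3.3→2, 3.2→3
Mean rank = (6 + 8 + 6 + 2 + 3) / 5 = 5.00

5.00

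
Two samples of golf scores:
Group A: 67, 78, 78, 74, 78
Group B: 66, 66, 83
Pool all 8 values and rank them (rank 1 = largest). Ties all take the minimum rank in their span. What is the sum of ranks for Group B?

15

Sorted (descending): 83, 78, 78, 78, 74, 67, 66, 66
The 3 values of 78 occupy positions 2–4 → each gets rank 2.
The 2 values of 66 occupy positions 7–8 → each gets rank 7.
Group B values → pooled ranks: 66→7, 66→7, 83→1
Rank sum = 7 + 7 + 1 = 15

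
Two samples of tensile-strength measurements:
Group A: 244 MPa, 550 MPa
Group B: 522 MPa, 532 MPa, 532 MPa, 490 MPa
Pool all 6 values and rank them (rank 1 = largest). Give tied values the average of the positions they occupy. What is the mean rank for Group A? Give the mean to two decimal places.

3.50

Sorted (descending): 550, 532, 532, 522, 490, 244
The 2 values of 532 occupy positions 2–3 → average rank (2+3)/2 = 2.5.
Group A values → pooled ranks: 244→6, 550→1
Mean rank = (6 + 1) / 2 = 3.50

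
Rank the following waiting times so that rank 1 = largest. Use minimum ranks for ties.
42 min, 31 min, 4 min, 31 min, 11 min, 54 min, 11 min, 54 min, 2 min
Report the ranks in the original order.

3, 4, 8, 4, 6, 1, 6, 1, 9

Sorted (descending): 54, 54, 42, 31, 31, 11, 11, 4, 2
The 2 values of 54 occupy positions 1–2 → each gets rank 1.
The 2 values of 31 occupy positions 4–5 → each gets rank 4.
The 2 values of 11 occupy positions 6–7 → each gets rank 6.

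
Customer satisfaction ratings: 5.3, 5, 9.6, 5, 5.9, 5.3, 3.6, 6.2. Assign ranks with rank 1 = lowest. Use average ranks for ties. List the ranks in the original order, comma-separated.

4.5, 2.5, 8, 2.5, 6, 4.5, 1, 7

Sorted (ascending): 3.6, 5, 5, 5.3, 5.3, 5.9, 6.2, 9.6
The 2 values of 5 occupy positions 2–3 → average rank (2+3)/2 = 2.5.
The 2 values of 5.3 occupy positions 4–5 → average rank (4+5)/2 = 4.5.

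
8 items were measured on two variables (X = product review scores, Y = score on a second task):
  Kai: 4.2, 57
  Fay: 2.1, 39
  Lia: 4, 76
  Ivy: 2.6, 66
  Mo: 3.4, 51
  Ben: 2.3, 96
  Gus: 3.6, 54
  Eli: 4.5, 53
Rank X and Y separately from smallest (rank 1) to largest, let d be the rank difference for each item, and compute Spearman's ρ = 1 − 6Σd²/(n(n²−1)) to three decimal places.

0.048

Ranks of variable 1: 7, 1, 6, 3, 4, 2, 5, 8
Ranks of variable 2: 5, 1, 7, 6, 2, 8, 4, 3
d = r₁ − r₂: 2, 0, -1, -3, 2, -6, 1, 5
d²: 4, 0, 1, 9, 4, 36, 1, 25; Σd² = 80
ρ = 1 − 6·80/(8·63) = 1 − 480/504 = 0.048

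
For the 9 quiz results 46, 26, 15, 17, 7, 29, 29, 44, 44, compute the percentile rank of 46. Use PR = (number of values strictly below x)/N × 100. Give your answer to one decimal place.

88.9

N = 9.
Strictly below 46: 8. Equal to 46: 1.
PR = 8/9 × 100 = 88.9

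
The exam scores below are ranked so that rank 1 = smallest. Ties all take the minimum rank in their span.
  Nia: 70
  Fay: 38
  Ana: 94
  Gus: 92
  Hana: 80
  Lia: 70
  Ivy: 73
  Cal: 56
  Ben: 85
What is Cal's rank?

2

Sorted (ascending): 38, 56, 70, 70, 73, 80, 85, 92, 94
The 2 values of 70 occupy positions 3–4 → each gets rank 3.
Cal has value 56 → rank 2.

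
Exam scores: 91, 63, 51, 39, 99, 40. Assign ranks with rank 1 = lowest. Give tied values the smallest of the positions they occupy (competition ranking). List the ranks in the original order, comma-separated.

Sorted (ascending): 39, 40, 51, 63, 91, 99
No ties — each value takes its position as its rank.

5, 4, 3, 1, 6, 2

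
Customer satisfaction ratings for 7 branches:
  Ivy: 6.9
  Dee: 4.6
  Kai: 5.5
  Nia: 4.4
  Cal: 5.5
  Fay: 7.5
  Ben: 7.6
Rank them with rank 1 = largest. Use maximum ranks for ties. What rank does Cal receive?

5

Sorted (descending): 7.6, 7.5, 6.9, 5.5, 5.5, 4.6, 4.4
The 2 values of 5.5 occupy positions 4–5 → each gets rank 5.
Cal has value 5.5 → rank 5.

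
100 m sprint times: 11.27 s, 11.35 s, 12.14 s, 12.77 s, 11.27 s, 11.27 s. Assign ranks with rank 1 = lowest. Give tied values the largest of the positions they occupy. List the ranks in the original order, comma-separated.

3, 4, 5, 6, 3, 3

Sorted (ascending): 11.27, 11.27, 11.27, 11.35, 12.14, 12.77
The 3 values of 11.27 occupy positions 1–3 → each gets rank 3.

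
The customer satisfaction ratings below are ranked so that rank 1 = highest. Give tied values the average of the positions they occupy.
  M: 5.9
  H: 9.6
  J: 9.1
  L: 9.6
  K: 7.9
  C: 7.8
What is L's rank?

1.5

Sorted (descending): 9.6, 9.6, 9.1, 7.9, 7.8, 5.9
The 2 values of 9.6 occupy positions 1–2 → average rank (1+2)/2 = 1.5.
L has value 9.6 → rank 1.5.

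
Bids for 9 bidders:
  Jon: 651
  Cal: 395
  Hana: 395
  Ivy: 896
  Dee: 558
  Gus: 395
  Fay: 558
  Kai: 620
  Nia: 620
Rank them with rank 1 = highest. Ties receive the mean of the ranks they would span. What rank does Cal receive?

8

Sorted (descending): 896, 651, 620, 620, 558, 558, 395, 395, 395
The 2 values of 620 occupy positions 3–4 → average rank (3+4)/2 = 3.5.
The 2 values of 558 occupy positions 5–6 → average rank (5+6)/2 = 5.5.
The 3 values of 395 occupy positions 7–9 → average rank 8.
Cal has value 395 → rank 8.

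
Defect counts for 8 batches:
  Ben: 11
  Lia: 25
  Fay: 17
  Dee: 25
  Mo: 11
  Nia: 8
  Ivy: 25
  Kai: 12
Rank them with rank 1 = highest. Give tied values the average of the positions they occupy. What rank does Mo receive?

6.5

Sorted (descending): 25, 25, 25, 17, 12, 11, 11, 8
The 3 values of 25 occupy positions 1–3 → average rank 2.
The 2 values of 11 occupy positions 6–7 → average rank (6+7)/2 = 6.5.
Mo has value 11 → rank 6.5.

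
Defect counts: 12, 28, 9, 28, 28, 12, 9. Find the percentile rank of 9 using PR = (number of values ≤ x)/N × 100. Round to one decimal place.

28.6

N = 7.
Strictly below 9: 0. Equal to 9: 2.
PR = 2/7 × 100 = 28.6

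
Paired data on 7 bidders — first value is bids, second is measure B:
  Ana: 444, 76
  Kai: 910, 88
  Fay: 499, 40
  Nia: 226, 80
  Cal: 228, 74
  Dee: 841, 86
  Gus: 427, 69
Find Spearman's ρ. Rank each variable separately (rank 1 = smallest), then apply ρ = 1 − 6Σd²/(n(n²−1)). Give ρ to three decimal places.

0.393

Ranks of variable 1: 4, 7, 5, 1, 2, 6, 3
Ranks of variable 2: 4, 7, 1, 5, 3, 6, 2
d = r₁ − r₂: 0, 0, 4, -4, -1, 0, 1
d²: 0, 0, 16, 16, 1, 0, 1; Σd² = 34
ρ = 1 − 6·34/(7·48) = 1 − 204/336 = 0.393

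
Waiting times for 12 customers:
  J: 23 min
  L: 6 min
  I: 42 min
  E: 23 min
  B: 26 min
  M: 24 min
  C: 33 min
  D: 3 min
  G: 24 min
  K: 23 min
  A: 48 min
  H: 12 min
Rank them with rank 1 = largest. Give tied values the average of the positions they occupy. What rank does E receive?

8

Sorted (descending): 48, 42, 33, 26, 24, 24, 23, 23, 23, 12, 6, 3
The 2 values of 24 occupy positions 5–6 → average rank (5+6)/2 = 5.5.
The 3 values of 23 occupy positions 7–9 → average rank 8.
E has value 23 min → rank 8.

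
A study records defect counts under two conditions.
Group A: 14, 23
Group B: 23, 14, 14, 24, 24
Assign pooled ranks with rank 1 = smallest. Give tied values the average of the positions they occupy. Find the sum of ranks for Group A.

Sorted (ascending): 14, 14, 14, 23, 23, 24, 24
The 3 values of 14 occupy positions 1–3 → average rank 2.
The 2 values of 23 occupy positions 4–5 → average rank (4+5)/2 = 4.5.
The 2 values of 24 occupy positions 6–7 → average rank (6+7)/2 = 6.5.
Group A values → pooled ranks: 14→2, 23→4.5
Rank sum = 2 + 4.5 = 6.5

6.5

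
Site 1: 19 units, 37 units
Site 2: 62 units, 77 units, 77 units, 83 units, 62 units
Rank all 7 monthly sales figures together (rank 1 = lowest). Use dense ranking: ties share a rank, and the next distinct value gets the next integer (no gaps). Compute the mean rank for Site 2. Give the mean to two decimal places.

Sorted (ascending): 19, 37, 62, 62, 77, 77, 83
The 2 values of 62 share dense rank 3.
The 2 values of 77 share dense rank 4.
Remaining distinct values take the next consecutive integers.
Site 2 values → pooled ranks: 62→3, 77→4, 77→4, 83→5, 62→3
Mean rank = (3 + 4 + 4 + 5 + 3) / 5 = 3.80

3.80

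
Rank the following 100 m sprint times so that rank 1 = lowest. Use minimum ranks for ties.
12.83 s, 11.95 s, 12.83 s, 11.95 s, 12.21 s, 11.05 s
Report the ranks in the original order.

Sorted (ascending): 11.05, 11.95, 11.95, 12.21, 12.83, 12.83
The 2 values of 11.95 occupy positions 2–3 → each gets rank 2.
The 2 values of 12.83 occupy positions 5–6 → each gets rank 5.

5, 2, 5, 2, 4, 1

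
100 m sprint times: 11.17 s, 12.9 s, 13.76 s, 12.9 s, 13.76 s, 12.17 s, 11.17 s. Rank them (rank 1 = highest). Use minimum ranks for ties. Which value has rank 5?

Sorted (descending): 13.76, 13.76, 12.9, 12.9, 12.17, 11.17, 11.17
The 2 values of 13.76 occupy positions 1–2 → each gets rank 1.
The 2 values of 12.9 occupy positions 3–4 → each gets rank 3.
The 2 values of 11.17 occupy positions 6–7 → each gets rank 6.
Rank 5 → value 12.17.

12.17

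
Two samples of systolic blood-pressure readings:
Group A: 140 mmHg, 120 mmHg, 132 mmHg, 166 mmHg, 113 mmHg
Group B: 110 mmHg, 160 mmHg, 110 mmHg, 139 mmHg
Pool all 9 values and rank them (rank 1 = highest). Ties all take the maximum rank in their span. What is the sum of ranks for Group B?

24

Sorted (descending): 166, 160, 140, 139, 132, 120, 113, 110, 110
The 2 values of 110 occupy positions 8–9 → each gets rank 9.
Group B values → pooled ranks: 110→9, 160→2, 110→9, 139→4
Rank sum = 9 + 2 + 9 + 4 = 24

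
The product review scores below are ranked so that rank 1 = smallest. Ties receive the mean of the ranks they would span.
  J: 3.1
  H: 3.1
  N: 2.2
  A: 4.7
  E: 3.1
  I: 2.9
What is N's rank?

Sorted (ascending): 2.2, 2.9, 3.1, 3.1, 3.1, 4.7
The 3 values of 3.1 occupy positions 3–5 → average rank 4.
N has value 2.2 → rank 1.

1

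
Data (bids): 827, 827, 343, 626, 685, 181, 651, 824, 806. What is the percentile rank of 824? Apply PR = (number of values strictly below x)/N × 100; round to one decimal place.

N = 9.
Strictly below 824: 6. Equal to 824: 1.
PR = 6/9 × 100 = 66.7

66.7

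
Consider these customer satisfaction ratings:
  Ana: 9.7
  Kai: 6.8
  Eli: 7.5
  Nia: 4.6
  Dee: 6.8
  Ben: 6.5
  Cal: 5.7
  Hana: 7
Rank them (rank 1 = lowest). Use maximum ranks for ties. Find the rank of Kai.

Sorted (ascending): 4.6, 5.7, 6.5, 6.8, 6.8, 7, 7.5, 9.7
The 2 values of 6.8 occupy positions 4–5 → each gets rank 5.
Kai has value 6.8 → rank 5.

5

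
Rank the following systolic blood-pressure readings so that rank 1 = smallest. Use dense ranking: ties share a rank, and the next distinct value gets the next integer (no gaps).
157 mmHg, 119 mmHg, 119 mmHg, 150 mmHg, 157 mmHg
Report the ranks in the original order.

Sorted (ascending): 119, 119, 150, 157, 157
The 2 values of 119 share dense rank 1.
The 2 values of 157 share dense rank 3.
Remaining distinct values take the next consecutive integers.

3, 1, 1, 2, 3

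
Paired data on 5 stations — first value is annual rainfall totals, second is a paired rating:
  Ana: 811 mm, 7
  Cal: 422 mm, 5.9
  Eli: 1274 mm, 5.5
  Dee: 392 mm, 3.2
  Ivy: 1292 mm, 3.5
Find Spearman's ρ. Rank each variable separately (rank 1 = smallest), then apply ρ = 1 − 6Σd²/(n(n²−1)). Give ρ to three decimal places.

0.100

Ranks of variable 1: 3, 2, 4, 1, 5
Ranks of variable 2: 5, 4, 3, 1, 2
d = r₁ − r₂: -2, -2, 1, 0, 3
d²: 4, 4, 1, 0, 9; Σd² = 18
ρ = 1 − 6·18/(5·24) = 1 − 108/120 = 0.100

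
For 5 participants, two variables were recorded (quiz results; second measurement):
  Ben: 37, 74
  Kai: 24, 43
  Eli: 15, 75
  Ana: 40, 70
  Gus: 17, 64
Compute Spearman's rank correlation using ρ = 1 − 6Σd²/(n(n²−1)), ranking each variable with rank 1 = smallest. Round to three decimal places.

-0.200

Ranks of variable 1: 4, 3, 1, 5, 2
Ranks of variable 2: 4, 1, 5, 3, 2
d = r₁ − r₂: 0, 2, -4, 2, 0
d²: 0, 4, 16, 4, 0; Σd² = 24
ρ = 1 − 6·24/(5·24) = 1 − 144/120 = -0.200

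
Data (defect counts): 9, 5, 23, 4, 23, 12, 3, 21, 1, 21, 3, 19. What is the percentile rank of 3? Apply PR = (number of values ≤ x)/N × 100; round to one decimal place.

25.0

N = 12.
Strictly below 3: 1. Equal to 3: 2.
PR = 3/12 × 100 = 25.0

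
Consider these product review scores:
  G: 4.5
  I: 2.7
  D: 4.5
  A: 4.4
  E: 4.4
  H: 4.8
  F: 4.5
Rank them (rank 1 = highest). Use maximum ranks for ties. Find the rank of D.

4

Sorted (descending): 4.8, 4.5, 4.5, 4.5, 4.4, 4.4, 2.7
The 3 values of 4.5 occupy positions 2–4 → each gets rank 4.
The 2 values of 4.4 occupy positions 5–6 → each gets rank 6.
D has value 4.5 → rank 4.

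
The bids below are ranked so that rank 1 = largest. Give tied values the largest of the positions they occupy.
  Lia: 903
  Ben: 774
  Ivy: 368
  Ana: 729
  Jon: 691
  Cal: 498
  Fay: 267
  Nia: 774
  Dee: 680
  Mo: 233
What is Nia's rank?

3

Sorted (descending): 903, 774, 774, 729, 691, 680, 498, 368, 267, 233
The 2 values of 774 occupy positions 2–3 → each gets rank 3.
Nia has value 774 → rank 3.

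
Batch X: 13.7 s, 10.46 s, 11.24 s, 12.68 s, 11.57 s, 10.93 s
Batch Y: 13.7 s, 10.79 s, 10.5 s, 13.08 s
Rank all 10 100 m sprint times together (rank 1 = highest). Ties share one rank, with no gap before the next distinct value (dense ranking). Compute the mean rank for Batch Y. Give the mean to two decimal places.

4.50

Sorted (descending): 13.7, 13.7, 13.08, 12.68, 11.57, 11.24, 10.93, 10.79, 10.5, 10.46
The 2 values of 13.7 share dense rank 1.
Remaining distinct values take the next consecutive integers.
Batch Y values → pooled ranks: 13.7→1, 10.79→7, 10.5→8, 13.08→2
Mean rank = (1 + 7 + 8 + 2) / 4 = 4.50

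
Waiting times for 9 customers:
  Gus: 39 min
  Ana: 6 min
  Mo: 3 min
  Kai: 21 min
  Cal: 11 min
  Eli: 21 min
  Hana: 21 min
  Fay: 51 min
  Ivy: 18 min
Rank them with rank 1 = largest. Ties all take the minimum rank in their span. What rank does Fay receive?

1

Sorted (descending): 51, 39, 21, 21, 21, 18, 11, 6, 3
The 3 values of 21 occupy positions 3–5 → each gets rank 3.
Fay has value 51 min → rank 1.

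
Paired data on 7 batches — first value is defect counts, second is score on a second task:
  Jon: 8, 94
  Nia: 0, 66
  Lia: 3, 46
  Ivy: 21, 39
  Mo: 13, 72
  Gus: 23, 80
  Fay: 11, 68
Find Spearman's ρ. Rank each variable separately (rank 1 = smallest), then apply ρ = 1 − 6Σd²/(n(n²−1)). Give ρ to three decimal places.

0.179

Ranks of variable 1: 3, 1, 2, 6, 5, 7, 4
Ranks of variable 2: 7, 3, 2, 1, 5, 6, 4
d = r₁ − r₂: -4, -2, 0, 5, 0, 1, 0
d²: 16, 4, 0, 25, 0, 1, 0; Σd² = 46
ρ = 1 − 6·46/(7·48) = 1 − 276/336 = 0.179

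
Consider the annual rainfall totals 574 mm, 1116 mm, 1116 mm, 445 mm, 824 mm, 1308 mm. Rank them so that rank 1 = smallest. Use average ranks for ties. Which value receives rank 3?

824

Sorted (ascending): 445, 574, 824, 1116, 1116, 1308
The 2 values of 1116 occupy positions 4–5 → average rank (4+5)/2 = 4.5.
Rank 3 → value 824.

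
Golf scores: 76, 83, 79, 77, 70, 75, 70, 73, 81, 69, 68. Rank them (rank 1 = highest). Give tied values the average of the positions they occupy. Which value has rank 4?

Sorted (descending): 83, 81, 79, 77, 76, 75, 73, 70, 70, 69, 68
The 2 values of 70 occupy positions 8–9 → average rank (8+9)/2 = 8.5.
Rank 4 → value 77.

77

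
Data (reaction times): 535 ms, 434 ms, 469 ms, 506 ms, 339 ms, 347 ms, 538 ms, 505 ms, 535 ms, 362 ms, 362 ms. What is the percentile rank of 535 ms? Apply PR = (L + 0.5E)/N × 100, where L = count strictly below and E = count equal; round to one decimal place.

81.8

N = 11.
Strictly below 535: 8. Equal to 535: 2.
PR = (8 + 0.5·2)/11 × 100 = 81.8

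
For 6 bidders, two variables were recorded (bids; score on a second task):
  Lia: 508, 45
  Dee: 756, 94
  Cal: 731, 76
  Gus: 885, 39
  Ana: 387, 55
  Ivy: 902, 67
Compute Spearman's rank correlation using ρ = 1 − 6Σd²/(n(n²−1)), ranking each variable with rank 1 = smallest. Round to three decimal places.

0.086

Ranks of variable 1: 2, 4, 3, 5, 1, 6
Ranks of variable 2: 2, 6, 5, 1, 3, 4
d = r₁ − r₂: 0, -2, -2, 4, -2, 2
d²: 0, 4, 4, 16, 4, 4; Σd² = 32
ρ = 1 − 6·32/(6·35) = 1 − 192/210 = 0.086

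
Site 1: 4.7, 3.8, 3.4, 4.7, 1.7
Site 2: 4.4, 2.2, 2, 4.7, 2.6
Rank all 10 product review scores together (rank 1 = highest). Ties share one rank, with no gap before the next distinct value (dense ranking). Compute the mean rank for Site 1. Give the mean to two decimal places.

3.40

Sorted (descending): 4.7, 4.7, 4.7, 4.4, 3.8, 3.4, 2.6, 2.2, 2, 1.7
The 3 values of 4.7 share dense rank 1.
Remaining distinct values take the next consecutive integers.
Site 1 values → pooled ranks: 4.7→1, 3.8→3, 3.4→4, 4.7→1, 1.7→8
Mean rank = (1 + 3 + 4 + 1 + 8) / 5 = 3.40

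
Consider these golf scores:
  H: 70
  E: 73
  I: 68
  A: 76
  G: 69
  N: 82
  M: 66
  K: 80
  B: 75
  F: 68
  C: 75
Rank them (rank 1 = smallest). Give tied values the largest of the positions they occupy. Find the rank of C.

8

Sorted (ascending): 66, 68, 68, 69, 70, 73, 75, 75, 76, 80, 82
The 2 values of 68 occupy positions 2–3 → each gets rank 3.
The 2 values of 75 occupy positions 7–8 → each gets rank 8.
C has value 75 → rank 8.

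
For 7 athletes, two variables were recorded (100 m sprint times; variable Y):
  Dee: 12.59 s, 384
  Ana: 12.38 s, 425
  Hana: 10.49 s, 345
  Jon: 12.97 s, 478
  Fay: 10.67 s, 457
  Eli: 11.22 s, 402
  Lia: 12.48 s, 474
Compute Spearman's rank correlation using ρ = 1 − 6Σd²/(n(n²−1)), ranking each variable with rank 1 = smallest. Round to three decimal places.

Ranks of variable 1: 6, 4, 1, 7, 2, 3, 5
Ranks of variable 2: 2, 4, 1, 7, 5, 3, 6
d = r₁ − r₂: 4, 0, 0, 0, -3, 0, -1
d²: 16, 0, 0, 0, 9, 0, 1; Σd² = 26
ρ = 1 − 6·26/(7·48) = 1 − 156/336 = 0.536

0.536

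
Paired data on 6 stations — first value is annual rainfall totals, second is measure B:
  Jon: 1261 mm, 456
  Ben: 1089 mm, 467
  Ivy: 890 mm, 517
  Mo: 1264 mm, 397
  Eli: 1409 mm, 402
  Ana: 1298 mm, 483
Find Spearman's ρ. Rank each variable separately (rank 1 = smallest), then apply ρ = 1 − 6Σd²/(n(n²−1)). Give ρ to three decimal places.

Ranks of variable 1: 3, 2, 1, 4, 6, 5
Ranks of variable 2: 3, 4, 6, 1, 2, 5
d = r₁ − r₂: 0, -2, -5, 3, 4, 0
d²: 0, 4, 25, 9, 16, 0; Σd² = 54
ρ = 1 − 6·54/(6·35) = 1 − 324/210 = -0.543

-0.543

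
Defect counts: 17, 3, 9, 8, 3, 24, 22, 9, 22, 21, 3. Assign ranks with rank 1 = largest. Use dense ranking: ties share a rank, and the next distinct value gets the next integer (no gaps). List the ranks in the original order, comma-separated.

Sorted (descending): 24, 22, 22, 21, 17, 9, 9, 8, 3, 3, 3
The 2 values of 22 share dense rank 2.
The 2 values of 9 share dense rank 5.
The 3 values of 3 share dense rank 7.
Remaining distinct values take the next consecutive integers.

4, 7, 5, 6, 7, 1, 2, 5, 2, 3, 7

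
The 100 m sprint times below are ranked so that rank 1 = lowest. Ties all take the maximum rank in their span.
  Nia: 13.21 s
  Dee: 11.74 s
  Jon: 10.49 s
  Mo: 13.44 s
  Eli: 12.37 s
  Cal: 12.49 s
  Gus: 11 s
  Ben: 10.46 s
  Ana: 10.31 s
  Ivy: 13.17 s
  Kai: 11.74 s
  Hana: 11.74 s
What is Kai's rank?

7

Sorted (ascending): 10.31, 10.46, 10.49, 11, 11.74, 11.74, 11.74, 12.37, 12.49, 13.17, 13.21, 13.44
The 3 values of 11.74 occupy positions 5–7 → each gets rank 7.
Kai has value 11.74 s → rank 7.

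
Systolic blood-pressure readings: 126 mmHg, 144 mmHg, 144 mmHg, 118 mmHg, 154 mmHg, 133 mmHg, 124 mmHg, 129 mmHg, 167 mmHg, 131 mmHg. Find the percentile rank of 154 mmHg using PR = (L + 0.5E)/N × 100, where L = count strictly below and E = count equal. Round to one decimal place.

85.0

N = 10.
Strictly below 154: 8. Equal to 154: 1.
PR = (8 + 0.5·1)/10 × 100 = 85.0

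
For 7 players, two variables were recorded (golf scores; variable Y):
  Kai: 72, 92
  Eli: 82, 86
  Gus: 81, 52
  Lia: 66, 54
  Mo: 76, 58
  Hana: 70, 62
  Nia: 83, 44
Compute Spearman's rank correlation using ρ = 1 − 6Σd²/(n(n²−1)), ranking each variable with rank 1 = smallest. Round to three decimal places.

Ranks of variable 1: 3, 6, 5, 1, 4, 2, 7
Ranks of variable 2: 7, 6, 2, 3, 4, 5, 1
d = r₁ − r₂: -4, 0, 3, -2, 0, -3, 6
d²: 16, 0, 9, 4, 0, 9, 36; Σd² = 74
ρ = 1 − 6·74/(7·48) = 1 − 444/336 = -0.321

-0.321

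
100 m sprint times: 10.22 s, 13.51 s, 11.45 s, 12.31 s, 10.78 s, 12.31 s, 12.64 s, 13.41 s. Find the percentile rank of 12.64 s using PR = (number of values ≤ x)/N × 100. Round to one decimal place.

N = 8.
Strictly below 12.64: 5. Equal to 12.64: 1.
PR = 6/8 × 100 = 75.0

75.0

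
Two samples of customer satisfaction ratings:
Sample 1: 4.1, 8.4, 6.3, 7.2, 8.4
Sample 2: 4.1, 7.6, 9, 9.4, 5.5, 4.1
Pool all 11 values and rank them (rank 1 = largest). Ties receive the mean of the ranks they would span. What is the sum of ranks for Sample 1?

30

Sorted (descending): 9.4, 9, 8.4, 8.4, 7.6, 7.2, 6.3, 5.5, 4.1, 4.1, 4.1
The 2 values of 8.4 occupy positions 3–4 → average rank (3+4)/2 = 3.5.
The 3 values of 4.1 occupy positions 9–11 → average rank 10.
Sample 1 values → pooled ranks: 4.1→10, 8.4→3.5, 6.3→7, 7.2→6, 8.4→3.5
Rank sum = 10 + 3.5 + 7 + 6 + 3.5 = 30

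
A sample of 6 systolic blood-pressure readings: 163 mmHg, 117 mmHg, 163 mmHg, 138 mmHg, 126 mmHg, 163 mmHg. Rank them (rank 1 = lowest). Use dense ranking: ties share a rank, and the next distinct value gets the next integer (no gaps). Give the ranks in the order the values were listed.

Sorted (ascending): 117, 126, 138, 163, 163, 163
The 3 values of 163 share dense rank 4.
Remaining distinct values take the next consecutive integers.

4, 1, 4, 3, 2, 4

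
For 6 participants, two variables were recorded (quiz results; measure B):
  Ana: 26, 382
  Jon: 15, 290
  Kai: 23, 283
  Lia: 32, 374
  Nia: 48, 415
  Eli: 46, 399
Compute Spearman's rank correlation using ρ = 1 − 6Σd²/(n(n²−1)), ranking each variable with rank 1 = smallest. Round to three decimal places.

Ranks of variable 1: 3, 1, 2, 4, 6, 5
Ranks of variable 2: 4, 2, 1, 3, 6, 5
d = r₁ − r₂: -1, -1, 1, 1, 0, 0
d²: 1, 1, 1, 1, 0, 0; Σd² = 4
ρ = 1 − 6·4/(6·35) = 1 − 24/210 = 0.886

0.886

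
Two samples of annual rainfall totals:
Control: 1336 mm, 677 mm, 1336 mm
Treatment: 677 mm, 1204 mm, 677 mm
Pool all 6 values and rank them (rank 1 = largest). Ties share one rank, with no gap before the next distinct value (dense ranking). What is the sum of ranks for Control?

Sorted (descending): 1336, 1336, 1204, 677, 677, 677
The 2 values of 1336 share dense rank 1.
The 3 values of 677 share dense rank 3.
Remaining distinct values take the next consecutive integers.
Control values → pooled ranks: 1336→1, 677→3, 1336→1
Rank sum = 1 + 3 + 1 = 5

5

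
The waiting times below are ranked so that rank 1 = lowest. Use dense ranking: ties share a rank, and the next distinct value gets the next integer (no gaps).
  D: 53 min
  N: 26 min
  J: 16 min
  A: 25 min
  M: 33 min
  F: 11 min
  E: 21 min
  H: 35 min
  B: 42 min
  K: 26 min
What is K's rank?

5

Sorted (ascending): 11, 16, 21, 25, 26, 26, 33, 35, 42, 53
The 2 values of 26 share dense rank 5.
Remaining distinct values take the next consecutive integers.
K has value 26 min → rank 5.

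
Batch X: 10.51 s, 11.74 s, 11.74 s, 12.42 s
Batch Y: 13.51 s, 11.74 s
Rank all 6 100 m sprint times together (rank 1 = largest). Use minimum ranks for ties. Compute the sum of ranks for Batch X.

Sorted (descending): 13.51, 12.42, 11.74, 11.74, 11.74, 10.51
The 3 values of 11.74 occupy positions 3–5 → each gets rank 3.
Batch X values → pooled ranks: 10.51→6, 11.74→3, 11.74→3, 12.42→2
Rank sum = 6 + 3 + 3 + 2 = 14

14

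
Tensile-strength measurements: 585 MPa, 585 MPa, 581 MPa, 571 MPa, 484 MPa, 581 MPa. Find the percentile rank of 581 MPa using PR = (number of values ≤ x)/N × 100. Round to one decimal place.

66.7

N = 6.
Strictly below 581: 2. Equal to 581: 2.
PR = 4/6 × 100 = 66.7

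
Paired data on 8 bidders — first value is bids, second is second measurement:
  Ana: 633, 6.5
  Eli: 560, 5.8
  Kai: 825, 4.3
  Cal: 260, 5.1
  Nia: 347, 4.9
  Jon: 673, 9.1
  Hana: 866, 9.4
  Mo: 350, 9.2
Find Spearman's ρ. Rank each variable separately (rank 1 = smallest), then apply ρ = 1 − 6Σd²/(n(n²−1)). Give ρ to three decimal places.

Ranks of variable 1: 5, 4, 7, 1, 2, 6, 8, 3
Ranks of variable 2: 5, 4, 1, 3, 2, 6, 8, 7
d = r₁ − r₂: 0, 0, 6, -2, 0, 0, 0, -4
d²: 0, 0, 36, 4, 0, 0, 0, 16; Σd² = 56
ρ = 1 − 6·56/(8·63) = 1 − 336/504 = 0.333

0.333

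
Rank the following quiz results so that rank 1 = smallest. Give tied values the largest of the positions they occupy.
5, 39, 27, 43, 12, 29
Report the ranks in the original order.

Sorted (ascending): 5, 12, 27, 29, 39, 43
No ties — each value takes its position as its rank.

1, 5, 3, 6, 2, 4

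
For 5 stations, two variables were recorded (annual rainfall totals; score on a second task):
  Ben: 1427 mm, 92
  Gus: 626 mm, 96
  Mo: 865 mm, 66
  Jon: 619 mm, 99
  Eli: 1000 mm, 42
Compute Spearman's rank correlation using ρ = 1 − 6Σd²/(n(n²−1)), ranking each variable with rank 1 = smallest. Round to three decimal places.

-0.700

Ranks of variable 1: 5, 2, 3, 1, 4
Ranks of variable 2: 3, 4, 2, 5, 1
d = r₁ − r₂: 2, -2, 1, -4, 3
d²: 4, 4, 1, 16, 9; Σd² = 34
ρ = 1 − 6·34/(5·24) = 1 − 204/120 = -0.700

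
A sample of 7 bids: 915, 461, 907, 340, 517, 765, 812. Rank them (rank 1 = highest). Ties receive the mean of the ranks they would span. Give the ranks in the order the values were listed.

Sorted (descending): 915, 907, 812, 765, 517, 461, 340
No ties — each value takes its position as its rank.

1, 6, 2, 7, 5, 4, 3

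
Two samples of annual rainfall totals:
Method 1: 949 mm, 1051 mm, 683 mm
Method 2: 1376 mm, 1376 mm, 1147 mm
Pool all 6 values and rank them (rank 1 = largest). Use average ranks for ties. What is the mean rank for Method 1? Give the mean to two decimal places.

Sorted (descending): 1376, 1376, 1147, 1051, 949, 683
The 2 values of 1376 occupy positions 1–2 → average rank (1+2)/2 = 1.5.
Method 1 values → pooled ranks: 949→5, 1051→4, 683→6
Mean rank = (5 + 4 + 6) / 3 = 5.00

5.00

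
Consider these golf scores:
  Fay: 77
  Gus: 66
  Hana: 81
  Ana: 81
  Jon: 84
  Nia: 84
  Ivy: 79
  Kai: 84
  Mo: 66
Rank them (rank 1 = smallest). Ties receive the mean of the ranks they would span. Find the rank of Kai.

8

Sorted (ascending): 66, 66, 77, 79, 81, 81, 84, 84, 84
The 2 values of 66 occupy positions 1–2 → average rank (1+2)/2 = 1.5.
The 2 values of 81 occupy positions 5–6 → average rank (5+6)/2 = 5.5.
The 3 values of 84 occupy positions 7–9 → average rank 8.
Kai has value 84 → rank 8.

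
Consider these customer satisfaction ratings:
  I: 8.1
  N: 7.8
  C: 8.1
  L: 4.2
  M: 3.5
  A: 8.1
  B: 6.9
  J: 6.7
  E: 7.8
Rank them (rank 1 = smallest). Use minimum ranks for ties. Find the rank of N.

5

Sorted (ascending): 3.5, 4.2, 6.7, 6.9, 7.8, 7.8, 8.1, 8.1, 8.1
The 2 values of 7.8 occupy positions 5–6 → each gets rank 5.
The 3 values of 8.1 occupy positions 7–9 → each gets rank 7.
N has value 7.8 → rank 5.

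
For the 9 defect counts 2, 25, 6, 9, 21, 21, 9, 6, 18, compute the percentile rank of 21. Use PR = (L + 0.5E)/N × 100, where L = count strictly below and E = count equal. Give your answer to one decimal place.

77.8

N = 9.
Strictly below 21: 6. Equal to 21: 2.
PR = (6 + 0.5·2)/9 × 100 = 77.8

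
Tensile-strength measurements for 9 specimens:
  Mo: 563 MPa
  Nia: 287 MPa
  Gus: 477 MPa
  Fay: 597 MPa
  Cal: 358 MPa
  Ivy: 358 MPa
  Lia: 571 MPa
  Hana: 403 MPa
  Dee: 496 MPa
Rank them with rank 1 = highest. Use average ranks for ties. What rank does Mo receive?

3

Sorted (descending): 597, 571, 563, 496, 477, 403, 358, 358, 287
The 2 values of 358 occupy positions 7–8 → average rank (7+8)/2 = 7.5.
Mo has value 563 MPa → rank 3.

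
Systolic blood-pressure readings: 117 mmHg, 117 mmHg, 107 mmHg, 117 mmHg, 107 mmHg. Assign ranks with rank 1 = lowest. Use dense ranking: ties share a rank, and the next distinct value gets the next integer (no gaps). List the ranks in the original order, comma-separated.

Sorted (ascending): 107, 107, 117, 117, 117
The 2 values of 107 share dense rank 1.
The 3 values of 117 share dense rank 2.

2, 2, 1, 2, 1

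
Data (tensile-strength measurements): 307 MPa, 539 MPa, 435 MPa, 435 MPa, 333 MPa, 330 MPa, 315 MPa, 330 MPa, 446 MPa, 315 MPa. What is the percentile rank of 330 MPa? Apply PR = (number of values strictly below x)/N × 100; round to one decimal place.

30.0

N = 10.
Strictly below 330: 3. Equal to 330: 2.
PR = 3/10 × 100 = 30.0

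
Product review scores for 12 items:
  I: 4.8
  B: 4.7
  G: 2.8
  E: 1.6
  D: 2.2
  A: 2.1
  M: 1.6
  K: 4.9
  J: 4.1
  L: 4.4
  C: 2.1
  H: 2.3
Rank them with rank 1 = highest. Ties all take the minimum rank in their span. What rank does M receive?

Sorted (descending): 4.9, 4.8, 4.7, 4.4, 4.1, 2.8, 2.3, 2.2, 2.1, 2.1, 1.6, 1.6
The 2 values of 2.1 occupy positions 9–10 → each gets rank 9.
The 2 values of 1.6 occupy positions 11–12 → each gets rank 11.
M has value 1.6 → rank 11.

11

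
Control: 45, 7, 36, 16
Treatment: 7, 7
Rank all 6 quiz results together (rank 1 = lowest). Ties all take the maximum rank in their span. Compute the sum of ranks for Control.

Sorted (ascending): 7, 7, 7, 16, 36, 45
The 3 values of 7 occupy positions 1–3 → each gets rank 3.
Control values → pooled ranks: 45→6, 7→3, 36→5, 16→4
Rank sum = 6 + 3 + 5 + 4 = 18

18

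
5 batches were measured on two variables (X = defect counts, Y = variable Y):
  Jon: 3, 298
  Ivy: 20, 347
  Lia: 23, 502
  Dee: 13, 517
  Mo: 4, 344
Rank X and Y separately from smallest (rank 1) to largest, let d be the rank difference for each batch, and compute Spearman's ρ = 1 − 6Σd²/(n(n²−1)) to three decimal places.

0.700

Ranks of variable 1: 1, 4, 5, 3, 2
Ranks of variable 2: 1, 3, 4, 5, 2
d = r₁ − r₂: 0, 1, 1, -2, 0
d²: 0, 1, 1, 4, 0; Σd² = 6
ρ = 1 − 6·6/(5·24) = 1 − 36/120 = 0.700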